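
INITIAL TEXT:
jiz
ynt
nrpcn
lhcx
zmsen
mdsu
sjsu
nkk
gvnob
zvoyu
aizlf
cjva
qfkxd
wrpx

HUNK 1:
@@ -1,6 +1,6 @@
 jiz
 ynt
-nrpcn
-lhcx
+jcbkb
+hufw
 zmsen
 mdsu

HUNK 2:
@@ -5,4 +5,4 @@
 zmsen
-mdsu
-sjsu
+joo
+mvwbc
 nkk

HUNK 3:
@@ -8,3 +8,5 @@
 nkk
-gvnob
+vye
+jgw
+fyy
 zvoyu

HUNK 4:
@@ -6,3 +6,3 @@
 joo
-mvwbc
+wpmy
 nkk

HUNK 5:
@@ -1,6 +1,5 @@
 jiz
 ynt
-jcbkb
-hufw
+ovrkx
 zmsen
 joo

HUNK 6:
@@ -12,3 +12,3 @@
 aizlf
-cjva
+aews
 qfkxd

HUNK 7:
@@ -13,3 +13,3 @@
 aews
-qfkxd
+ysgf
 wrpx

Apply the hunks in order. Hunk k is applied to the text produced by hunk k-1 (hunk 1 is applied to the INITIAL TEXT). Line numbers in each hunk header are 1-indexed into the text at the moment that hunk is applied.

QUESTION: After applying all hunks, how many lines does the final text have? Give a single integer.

Hunk 1: at line 1 remove [nrpcn,lhcx] add [jcbkb,hufw] -> 14 lines: jiz ynt jcbkb hufw zmsen mdsu sjsu nkk gvnob zvoyu aizlf cjva qfkxd wrpx
Hunk 2: at line 5 remove [mdsu,sjsu] add [joo,mvwbc] -> 14 lines: jiz ynt jcbkb hufw zmsen joo mvwbc nkk gvnob zvoyu aizlf cjva qfkxd wrpx
Hunk 3: at line 8 remove [gvnob] add [vye,jgw,fyy] -> 16 lines: jiz ynt jcbkb hufw zmsen joo mvwbc nkk vye jgw fyy zvoyu aizlf cjva qfkxd wrpx
Hunk 4: at line 6 remove [mvwbc] add [wpmy] -> 16 lines: jiz ynt jcbkb hufw zmsen joo wpmy nkk vye jgw fyy zvoyu aizlf cjva qfkxd wrpx
Hunk 5: at line 1 remove [jcbkb,hufw] add [ovrkx] -> 15 lines: jiz ynt ovrkx zmsen joo wpmy nkk vye jgw fyy zvoyu aizlf cjva qfkxd wrpx
Hunk 6: at line 12 remove [cjva] add [aews] -> 15 lines: jiz ynt ovrkx zmsen joo wpmy nkk vye jgw fyy zvoyu aizlf aews qfkxd wrpx
Hunk 7: at line 13 remove [qfkxd] add [ysgf] -> 15 lines: jiz ynt ovrkx zmsen joo wpmy nkk vye jgw fyy zvoyu aizlf aews ysgf wrpx
Final line count: 15

Answer: 15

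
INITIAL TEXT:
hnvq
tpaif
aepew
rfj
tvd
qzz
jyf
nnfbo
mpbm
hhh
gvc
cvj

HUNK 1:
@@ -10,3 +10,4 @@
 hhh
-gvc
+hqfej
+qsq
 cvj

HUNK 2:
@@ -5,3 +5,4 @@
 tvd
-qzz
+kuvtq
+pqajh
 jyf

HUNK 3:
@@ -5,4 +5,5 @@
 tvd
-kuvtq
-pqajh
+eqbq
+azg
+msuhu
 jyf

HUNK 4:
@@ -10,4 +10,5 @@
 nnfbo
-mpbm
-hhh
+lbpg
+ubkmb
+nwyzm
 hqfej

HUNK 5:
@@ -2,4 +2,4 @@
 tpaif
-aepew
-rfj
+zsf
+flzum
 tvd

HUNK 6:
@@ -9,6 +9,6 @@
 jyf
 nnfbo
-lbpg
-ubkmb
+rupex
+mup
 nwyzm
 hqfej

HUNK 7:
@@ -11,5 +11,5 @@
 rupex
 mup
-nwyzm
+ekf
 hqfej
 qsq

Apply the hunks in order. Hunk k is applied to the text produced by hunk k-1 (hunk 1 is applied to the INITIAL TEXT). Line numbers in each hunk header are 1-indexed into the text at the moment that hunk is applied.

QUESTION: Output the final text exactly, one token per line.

Answer: hnvq
tpaif
zsf
flzum
tvd
eqbq
azg
msuhu
jyf
nnfbo
rupex
mup
ekf
hqfej
qsq
cvj

Derivation:
Hunk 1: at line 10 remove [gvc] add [hqfej,qsq] -> 13 lines: hnvq tpaif aepew rfj tvd qzz jyf nnfbo mpbm hhh hqfej qsq cvj
Hunk 2: at line 5 remove [qzz] add [kuvtq,pqajh] -> 14 lines: hnvq tpaif aepew rfj tvd kuvtq pqajh jyf nnfbo mpbm hhh hqfej qsq cvj
Hunk 3: at line 5 remove [kuvtq,pqajh] add [eqbq,azg,msuhu] -> 15 lines: hnvq tpaif aepew rfj tvd eqbq azg msuhu jyf nnfbo mpbm hhh hqfej qsq cvj
Hunk 4: at line 10 remove [mpbm,hhh] add [lbpg,ubkmb,nwyzm] -> 16 lines: hnvq tpaif aepew rfj tvd eqbq azg msuhu jyf nnfbo lbpg ubkmb nwyzm hqfej qsq cvj
Hunk 5: at line 2 remove [aepew,rfj] add [zsf,flzum] -> 16 lines: hnvq tpaif zsf flzum tvd eqbq azg msuhu jyf nnfbo lbpg ubkmb nwyzm hqfej qsq cvj
Hunk 6: at line 9 remove [lbpg,ubkmb] add [rupex,mup] -> 16 lines: hnvq tpaif zsf flzum tvd eqbq azg msuhu jyf nnfbo rupex mup nwyzm hqfej qsq cvj
Hunk 7: at line 11 remove [nwyzm] add [ekf] -> 16 lines: hnvq tpaif zsf flzum tvd eqbq azg msuhu jyf nnfbo rupex mup ekf hqfej qsq cvj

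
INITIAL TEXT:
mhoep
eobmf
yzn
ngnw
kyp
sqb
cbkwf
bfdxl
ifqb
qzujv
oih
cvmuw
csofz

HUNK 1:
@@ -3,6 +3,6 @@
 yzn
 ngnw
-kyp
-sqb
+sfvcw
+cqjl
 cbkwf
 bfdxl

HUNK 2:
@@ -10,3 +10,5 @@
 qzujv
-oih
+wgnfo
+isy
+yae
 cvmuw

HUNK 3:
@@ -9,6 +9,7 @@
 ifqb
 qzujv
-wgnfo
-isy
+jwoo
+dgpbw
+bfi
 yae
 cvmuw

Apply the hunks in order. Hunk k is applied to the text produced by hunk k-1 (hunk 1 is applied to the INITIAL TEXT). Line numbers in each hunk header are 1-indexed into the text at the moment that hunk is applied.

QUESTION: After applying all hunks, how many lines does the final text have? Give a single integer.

Answer: 16

Derivation:
Hunk 1: at line 3 remove [kyp,sqb] add [sfvcw,cqjl] -> 13 lines: mhoep eobmf yzn ngnw sfvcw cqjl cbkwf bfdxl ifqb qzujv oih cvmuw csofz
Hunk 2: at line 10 remove [oih] add [wgnfo,isy,yae] -> 15 lines: mhoep eobmf yzn ngnw sfvcw cqjl cbkwf bfdxl ifqb qzujv wgnfo isy yae cvmuw csofz
Hunk 3: at line 9 remove [wgnfo,isy] add [jwoo,dgpbw,bfi] -> 16 lines: mhoep eobmf yzn ngnw sfvcw cqjl cbkwf bfdxl ifqb qzujv jwoo dgpbw bfi yae cvmuw csofz
Final line count: 16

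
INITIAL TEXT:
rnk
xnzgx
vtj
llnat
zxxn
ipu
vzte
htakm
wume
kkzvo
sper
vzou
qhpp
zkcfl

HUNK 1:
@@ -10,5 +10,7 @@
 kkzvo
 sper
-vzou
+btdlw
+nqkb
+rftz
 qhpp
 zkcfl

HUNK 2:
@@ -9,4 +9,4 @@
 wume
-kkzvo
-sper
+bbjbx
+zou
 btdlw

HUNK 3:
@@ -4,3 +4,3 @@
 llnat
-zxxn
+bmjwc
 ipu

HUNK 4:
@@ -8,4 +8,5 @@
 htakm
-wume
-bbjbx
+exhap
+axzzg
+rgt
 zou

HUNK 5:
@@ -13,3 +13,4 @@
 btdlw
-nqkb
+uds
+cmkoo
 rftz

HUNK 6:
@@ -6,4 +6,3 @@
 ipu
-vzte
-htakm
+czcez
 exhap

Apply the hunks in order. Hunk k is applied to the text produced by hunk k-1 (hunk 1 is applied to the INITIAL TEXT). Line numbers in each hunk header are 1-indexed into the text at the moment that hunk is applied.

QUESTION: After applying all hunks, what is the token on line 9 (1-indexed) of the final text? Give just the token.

Hunk 1: at line 10 remove [vzou] add [btdlw,nqkb,rftz] -> 16 lines: rnk xnzgx vtj llnat zxxn ipu vzte htakm wume kkzvo sper btdlw nqkb rftz qhpp zkcfl
Hunk 2: at line 9 remove [kkzvo,sper] add [bbjbx,zou] -> 16 lines: rnk xnzgx vtj llnat zxxn ipu vzte htakm wume bbjbx zou btdlw nqkb rftz qhpp zkcfl
Hunk 3: at line 4 remove [zxxn] add [bmjwc] -> 16 lines: rnk xnzgx vtj llnat bmjwc ipu vzte htakm wume bbjbx zou btdlw nqkb rftz qhpp zkcfl
Hunk 4: at line 8 remove [wume,bbjbx] add [exhap,axzzg,rgt] -> 17 lines: rnk xnzgx vtj llnat bmjwc ipu vzte htakm exhap axzzg rgt zou btdlw nqkb rftz qhpp zkcfl
Hunk 5: at line 13 remove [nqkb] add [uds,cmkoo] -> 18 lines: rnk xnzgx vtj llnat bmjwc ipu vzte htakm exhap axzzg rgt zou btdlw uds cmkoo rftz qhpp zkcfl
Hunk 6: at line 6 remove [vzte,htakm] add [czcez] -> 17 lines: rnk xnzgx vtj llnat bmjwc ipu czcez exhap axzzg rgt zou btdlw uds cmkoo rftz qhpp zkcfl
Final line 9: axzzg

Answer: axzzg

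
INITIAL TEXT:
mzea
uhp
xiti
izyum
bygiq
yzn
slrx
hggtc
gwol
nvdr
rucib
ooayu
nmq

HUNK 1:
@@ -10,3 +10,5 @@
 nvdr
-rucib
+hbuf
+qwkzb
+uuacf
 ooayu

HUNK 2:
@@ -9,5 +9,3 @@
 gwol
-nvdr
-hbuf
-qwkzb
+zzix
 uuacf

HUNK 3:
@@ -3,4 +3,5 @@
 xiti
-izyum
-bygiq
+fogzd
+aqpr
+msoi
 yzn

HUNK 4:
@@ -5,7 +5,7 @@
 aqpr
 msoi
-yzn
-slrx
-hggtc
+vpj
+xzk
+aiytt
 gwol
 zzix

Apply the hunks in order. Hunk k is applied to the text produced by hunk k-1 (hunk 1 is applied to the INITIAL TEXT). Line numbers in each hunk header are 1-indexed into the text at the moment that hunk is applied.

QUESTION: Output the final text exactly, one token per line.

Hunk 1: at line 10 remove [rucib] add [hbuf,qwkzb,uuacf] -> 15 lines: mzea uhp xiti izyum bygiq yzn slrx hggtc gwol nvdr hbuf qwkzb uuacf ooayu nmq
Hunk 2: at line 9 remove [nvdr,hbuf,qwkzb] add [zzix] -> 13 lines: mzea uhp xiti izyum bygiq yzn slrx hggtc gwol zzix uuacf ooayu nmq
Hunk 3: at line 3 remove [izyum,bygiq] add [fogzd,aqpr,msoi] -> 14 lines: mzea uhp xiti fogzd aqpr msoi yzn slrx hggtc gwol zzix uuacf ooayu nmq
Hunk 4: at line 5 remove [yzn,slrx,hggtc] add [vpj,xzk,aiytt] -> 14 lines: mzea uhp xiti fogzd aqpr msoi vpj xzk aiytt gwol zzix uuacf ooayu nmq

Answer: mzea
uhp
xiti
fogzd
aqpr
msoi
vpj
xzk
aiytt
gwol
zzix
uuacf
ooayu
nmq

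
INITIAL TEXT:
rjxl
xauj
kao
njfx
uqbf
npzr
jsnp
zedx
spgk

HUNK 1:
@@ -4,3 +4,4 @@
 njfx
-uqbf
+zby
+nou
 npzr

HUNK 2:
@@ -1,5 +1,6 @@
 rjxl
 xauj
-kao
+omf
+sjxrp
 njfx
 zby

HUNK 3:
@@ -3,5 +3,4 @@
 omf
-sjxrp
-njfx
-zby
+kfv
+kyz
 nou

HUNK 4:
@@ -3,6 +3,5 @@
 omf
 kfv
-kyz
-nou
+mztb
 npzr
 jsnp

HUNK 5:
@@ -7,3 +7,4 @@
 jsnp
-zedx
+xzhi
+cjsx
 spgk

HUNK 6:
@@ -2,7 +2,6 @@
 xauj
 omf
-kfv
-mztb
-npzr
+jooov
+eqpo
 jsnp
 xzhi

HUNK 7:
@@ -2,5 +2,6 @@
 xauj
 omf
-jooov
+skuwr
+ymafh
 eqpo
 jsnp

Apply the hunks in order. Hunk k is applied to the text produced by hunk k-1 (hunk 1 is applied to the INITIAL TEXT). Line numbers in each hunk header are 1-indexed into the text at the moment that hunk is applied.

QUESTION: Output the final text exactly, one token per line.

Answer: rjxl
xauj
omf
skuwr
ymafh
eqpo
jsnp
xzhi
cjsx
spgk

Derivation:
Hunk 1: at line 4 remove [uqbf] add [zby,nou] -> 10 lines: rjxl xauj kao njfx zby nou npzr jsnp zedx spgk
Hunk 2: at line 1 remove [kao] add [omf,sjxrp] -> 11 lines: rjxl xauj omf sjxrp njfx zby nou npzr jsnp zedx spgk
Hunk 3: at line 3 remove [sjxrp,njfx,zby] add [kfv,kyz] -> 10 lines: rjxl xauj omf kfv kyz nou npzr jsnp zedx spgk
Hunk 4: at line 3 remove [kyz,nou] add [mztb] -> 9 lines: rjxl xauj omf kfv mztb npzr jsnp zedx spgk
Hunk 5: at line 7 remove [zedx] add [xzhi,cjsx] -> 10 lines: rjxl xauj omf kfv mztb npzr jsnp xzhi cjsx spgk
Hunk 6: at line 2 remove [kfv,mztb,npzr] add [jooov,eqpo] -> 9 lines: rjxl xauj omf jooov eqpo jsnp xzhi cjsx spgk
Hunk 7: at line 2 remove [jooov] add [skuwr,ymafh] -> 10 lines: rjxl xauj omf skuwr ymafh eqpo jsnp xzhi cjsx spgk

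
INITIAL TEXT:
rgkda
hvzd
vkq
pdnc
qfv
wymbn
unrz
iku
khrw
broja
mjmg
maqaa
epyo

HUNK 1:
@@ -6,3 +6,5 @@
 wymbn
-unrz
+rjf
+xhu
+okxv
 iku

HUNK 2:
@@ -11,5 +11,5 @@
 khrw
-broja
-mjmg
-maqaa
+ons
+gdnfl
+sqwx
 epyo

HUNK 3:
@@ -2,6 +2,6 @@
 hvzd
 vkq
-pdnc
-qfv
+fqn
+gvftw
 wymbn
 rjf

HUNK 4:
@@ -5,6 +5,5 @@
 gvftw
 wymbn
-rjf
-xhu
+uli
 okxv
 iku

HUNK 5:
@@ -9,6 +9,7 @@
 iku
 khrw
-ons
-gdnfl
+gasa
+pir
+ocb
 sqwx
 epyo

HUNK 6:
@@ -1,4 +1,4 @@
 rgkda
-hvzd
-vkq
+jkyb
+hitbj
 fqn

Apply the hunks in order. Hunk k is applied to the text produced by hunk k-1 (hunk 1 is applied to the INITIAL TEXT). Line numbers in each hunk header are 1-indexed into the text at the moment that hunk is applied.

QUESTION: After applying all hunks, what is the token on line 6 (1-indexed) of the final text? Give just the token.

Hunk 1: at line 6 remove [unrz] add [rjf,xhu,okxv] -> 15 lines: rgkda hvzd vkq pdnc qfv wymbn rjf xhu okxv iku khrw broja mjmg maqaa epyo
Hunk 2: at line 11 remove [broja,mjmg,maqaa] add [ons,gdnfl,sqwx] -> 15 lines: rgkda hvzd vkq pdnc qfv wymbn rjf xhu okxv iku khrw ons gdnfl sqwx epyo
Hunk 3: at line 2 remove [pdnc,qfv] add [fqn,gvftw] -> 15 lines: rgkda hvzd vkq fqn gvftw wymbn rjf xhu okxv iku khrw ons gdnfl sqwx epyo
Hunk 4: at line 5 remove [rjf,xhu] add [uli] -> 14 lines: rgkda hvzd vkq fqn gvftw wymbn uli okxv iku khrw ons gdnfl sqwx epyo
Hunk 5: at line 9 remove [ons,gdnfl] add [gasa,pir,ocb] -> 15 lines: rgkda hvzd vkq fqn gvftw wymbn uli okxv iku khrw gasa pir ocb sqwx epyo
Hunk 6: at line 1 remove [hvzd,vkq] add [jkyb,hitbj] -> 15 lines: rgkda jkyb hitbj fqn gvftw wymbn uli okxv iku khrw gasa pir ocb sqwx epyo
Final line 6: wymbn

Answer: wymbn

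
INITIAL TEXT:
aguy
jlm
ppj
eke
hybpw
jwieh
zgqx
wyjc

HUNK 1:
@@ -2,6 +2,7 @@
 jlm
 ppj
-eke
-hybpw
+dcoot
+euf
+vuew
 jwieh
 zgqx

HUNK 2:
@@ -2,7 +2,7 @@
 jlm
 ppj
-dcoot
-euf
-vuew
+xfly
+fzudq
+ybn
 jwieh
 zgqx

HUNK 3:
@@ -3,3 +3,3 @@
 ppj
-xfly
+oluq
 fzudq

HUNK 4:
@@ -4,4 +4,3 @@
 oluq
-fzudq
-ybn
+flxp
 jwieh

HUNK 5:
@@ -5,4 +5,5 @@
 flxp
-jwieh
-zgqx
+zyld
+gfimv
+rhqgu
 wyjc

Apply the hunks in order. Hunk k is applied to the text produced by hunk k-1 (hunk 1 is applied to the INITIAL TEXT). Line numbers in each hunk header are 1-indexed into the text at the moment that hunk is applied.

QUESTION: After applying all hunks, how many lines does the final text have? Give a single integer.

Hunk 1: at line 2 remove [eke,hybpw] add [dcoot,euf,vuew] -> 9 lines: aguy jlm ppj dcoot euf vuew jwieh zgqx wyjc
Hunk 2: at line 2 remove [dcoot,euf,vuew] add [xfly,fzudq,ybn] -> 9 lines: aguy jlm ppj xfly fzudq ybn jwieh zgqx wyjc
Hunk 3: at line 3 remove [xfly] add [oluq] -> 9 lines: aguy jlm ppj oluq fzudq ybn jwieh zgqx wyjc
Hunk 4: at line 4 remove [fzudq,ybn] add [flxp] -> 8 lines: aguy jlm ppj oluq flxp jwieh zgqx wyjc
Hunk 5: at line 5 remove [jwieh,zgqx] add [zyld,gfimv,rhqgu] -> 9 lines: aguy jlm ppj oluq flxp zyld gfimv rhqgu wyjc
Final line count: 9

Answer: 9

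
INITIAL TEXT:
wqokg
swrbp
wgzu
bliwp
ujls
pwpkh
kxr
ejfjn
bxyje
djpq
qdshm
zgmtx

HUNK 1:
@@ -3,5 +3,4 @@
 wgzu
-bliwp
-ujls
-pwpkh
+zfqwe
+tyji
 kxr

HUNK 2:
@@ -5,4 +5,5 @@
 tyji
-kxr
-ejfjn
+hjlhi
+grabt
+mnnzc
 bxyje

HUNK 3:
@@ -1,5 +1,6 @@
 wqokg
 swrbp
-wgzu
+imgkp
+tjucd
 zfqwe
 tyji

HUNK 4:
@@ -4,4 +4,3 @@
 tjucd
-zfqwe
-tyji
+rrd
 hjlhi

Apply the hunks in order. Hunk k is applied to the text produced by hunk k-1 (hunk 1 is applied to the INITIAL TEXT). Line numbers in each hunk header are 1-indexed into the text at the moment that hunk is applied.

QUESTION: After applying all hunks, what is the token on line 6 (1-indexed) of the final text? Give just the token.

Answer: hjlhi

Derivation:
Hunk 1: at line 3 remove [bliwp,ujls,pwpkh] add [zfqwe,tyji] -> 11 lines: wqokg swrbp wgzu zfqwe tyji kxr ejfjn bxyje djpq qdshm zgmtx
Hunk 2: at line 5 remove [kxr,ejfjn] add [hjlhi,grabt,mnnzc] -> 12 lines: wqokg swrbp wgzu zfqwe tyji hjlhi grabt mnnzc bxyje djpq qdshm zgmtx
Hunk 3: at line 1 remove [wgzu] add [imgkp,tjucd] -> 13 lines: wqokg swrbp imgkp tjucd zfqwe tyji hjlhi grabt mnnzc bxyje djpq qdshm zgmtx
Hunk 4: at line 4 remove [zfqwe,tyji] add [rrd] -> 12 lines: wqokg swrbp imgkp tjucd rrd hjlhi grabt mnnzc bxyje djpq qdshm zgmtx
Final line 6: hjlhi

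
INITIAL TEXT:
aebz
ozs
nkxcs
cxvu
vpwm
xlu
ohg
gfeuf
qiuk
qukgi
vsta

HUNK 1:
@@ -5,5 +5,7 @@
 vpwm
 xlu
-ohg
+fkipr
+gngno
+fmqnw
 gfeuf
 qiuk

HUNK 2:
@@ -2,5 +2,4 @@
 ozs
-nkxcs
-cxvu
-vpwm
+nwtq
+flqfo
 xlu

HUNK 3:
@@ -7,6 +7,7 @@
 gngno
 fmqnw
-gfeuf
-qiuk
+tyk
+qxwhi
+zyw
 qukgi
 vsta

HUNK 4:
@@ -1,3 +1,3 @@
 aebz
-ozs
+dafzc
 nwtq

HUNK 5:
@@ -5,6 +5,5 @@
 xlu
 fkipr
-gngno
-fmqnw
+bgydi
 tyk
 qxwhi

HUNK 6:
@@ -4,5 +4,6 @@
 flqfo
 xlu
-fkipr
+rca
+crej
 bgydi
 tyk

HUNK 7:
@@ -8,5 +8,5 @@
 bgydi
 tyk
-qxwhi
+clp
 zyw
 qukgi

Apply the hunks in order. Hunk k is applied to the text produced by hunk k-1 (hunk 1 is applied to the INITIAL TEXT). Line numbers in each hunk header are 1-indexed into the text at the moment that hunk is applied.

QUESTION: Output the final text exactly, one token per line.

Hunk 1: at line 5 remove [ohg] add [fkipr,gngno,fmqnw] -> 13 lines: aebz ozs nkxcs cxvu vpwm xlu fkipr gngno fmqnw gfeuf qiuk qukgi vsta
Hunk 2: at line 2 remove [nkxcs,cxvu,vpwm] add [nwtq,flqfo] -> 12 lines: aebz ozs nwtq flqfo xlu fkipr gngno fmqnw gfeuf qiuk qukgi vsta
Hunk 3: at line 7 remove [gfeuf,qiuk] add [tyk,qxwhi,zyw] -> 13 lines: aebz ozs nwtq flqfo xlu fkipr gngno fmqnw tyk qxwhi zyw qukgi vsta
Hunk 4: at line 1 remove [ozs] add [dafzc] -> 13 lines: aebz dafzc nwtq flqfo xlu fkipr gngno fmqnw tyk qxwhi zyw qukgi vsta
Hunk 5: at line 5 remove [gngno,fmqnw] add [bgydi] -> 12 lines: aebz dafzc nwtq flqfo xlu fkipr bgydi tyk qxwhi zyw qukgi vsta
Hunk 6: at line 4 remove [fkipr] add [rca,crej] -> 13 lines: aebz dafzc nwtq flqfo xlu rca crej bgydi tyk qxwhi zyw qukgi vsta
Hunk 7: at line 8 remove [qxwhi] add [clp] -> 13 lines: aebz dafzc nwtq flqfo xlu rca crej bgydi tyk clp zyw qukgi vsta

Answer: aebz
dafzc
nwtq
flqfo
xlu
rca
crej
bgydi
tyk
clp
zyw
qukgi
vsta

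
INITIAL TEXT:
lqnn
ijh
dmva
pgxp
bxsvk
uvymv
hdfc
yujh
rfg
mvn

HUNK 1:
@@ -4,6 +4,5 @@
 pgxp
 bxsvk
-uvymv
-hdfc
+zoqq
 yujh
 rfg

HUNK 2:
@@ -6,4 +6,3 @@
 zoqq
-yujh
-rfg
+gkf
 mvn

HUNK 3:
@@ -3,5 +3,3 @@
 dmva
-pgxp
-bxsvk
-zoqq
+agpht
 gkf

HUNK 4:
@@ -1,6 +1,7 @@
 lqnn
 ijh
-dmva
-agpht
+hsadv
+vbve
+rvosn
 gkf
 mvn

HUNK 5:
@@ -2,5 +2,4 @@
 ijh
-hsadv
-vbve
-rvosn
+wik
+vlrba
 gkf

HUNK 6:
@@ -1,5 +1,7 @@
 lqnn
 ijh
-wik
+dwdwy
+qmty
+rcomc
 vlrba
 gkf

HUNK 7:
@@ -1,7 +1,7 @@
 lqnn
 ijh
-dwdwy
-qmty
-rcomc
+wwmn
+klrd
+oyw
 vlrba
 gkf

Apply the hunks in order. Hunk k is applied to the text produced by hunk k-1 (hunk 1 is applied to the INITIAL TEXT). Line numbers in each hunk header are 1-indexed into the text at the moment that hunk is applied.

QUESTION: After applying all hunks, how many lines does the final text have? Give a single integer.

Answer: 8

Derivation:
Hunk 1: at line 4 remove [uvymv,hdfc] add [zoqq] -> 9 lines: lqnn ijh dmva pgxp bxsvk zoqq yujh rfg mvn
Hunk 2: at line 6 remove [yujh,rfg] add [gkf] -> 8 lines: lqnn ijh dmva pgxp bxsvk zoqq gkf mvn
Hunk 3: at line 3 remove [pgxp,bxsvk,zoqq] add [agpht] -> 6 lines: lqnn ijh dmva agpht gkf mvn
Hunk 4: at line 1 remove [dmva,agpht] add [hsadv,vbve,rvosn] -> 7 lines: lqnn ijh hsadv vbve rvosn gkf mvn
Hunk 5: at line 2 remove [hsadv,vbve,rvosn] add [wik,vlrba] -> 6 lines: lqnn ijh wik vlrba gkf mvn
Hunk 6: at line 1 remove [wik] add [dwdwy,qmty,rcomc] -> 8 lines: lqnn ijh dwdwy qmty rcomc vlrba gkf mvn
Hunk 7: at line 1 remove [dwdwy,qmty,rcomc] add [wwmn,klrd,oyw] -> 8 lines: lqnn ijh wwmn klrd oyw vlrba gkf mvn
Final line count: 8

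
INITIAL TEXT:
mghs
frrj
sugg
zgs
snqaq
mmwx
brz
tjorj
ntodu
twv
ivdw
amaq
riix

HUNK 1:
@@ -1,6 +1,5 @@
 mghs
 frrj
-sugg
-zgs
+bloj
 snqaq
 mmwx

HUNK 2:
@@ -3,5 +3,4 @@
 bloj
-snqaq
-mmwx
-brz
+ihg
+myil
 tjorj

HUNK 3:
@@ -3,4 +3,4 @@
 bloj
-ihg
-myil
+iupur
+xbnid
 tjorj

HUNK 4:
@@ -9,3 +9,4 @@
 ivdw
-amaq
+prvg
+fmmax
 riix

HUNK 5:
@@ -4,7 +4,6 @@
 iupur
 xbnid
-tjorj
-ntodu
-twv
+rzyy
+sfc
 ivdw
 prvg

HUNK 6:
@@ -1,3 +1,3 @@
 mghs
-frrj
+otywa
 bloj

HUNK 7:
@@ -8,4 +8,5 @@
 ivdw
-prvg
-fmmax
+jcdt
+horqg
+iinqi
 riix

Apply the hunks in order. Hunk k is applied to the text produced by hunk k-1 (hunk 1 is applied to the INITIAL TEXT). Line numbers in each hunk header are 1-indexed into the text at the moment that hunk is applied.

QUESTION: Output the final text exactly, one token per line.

Answer: mghs
otywa
bloj
iupur
xbnid
rzyy
sfc
ivdw
jcdt
horqg
iinqi
riix

Derivation:
Hunk 1: at line 1 remove [sugg,zgs] add [bloj] -> 12 lines: mghs frrj bloj snqaq mmwx brz tjorj ntodu twv ivdw amaq riix
Hunk 2: at line 3 remove [snqaq,mmwx,brz] add [ihg,myil] -> 11 lines: mghs frrj bloj ihg myil tjorj ntodu twv ivdw amaq riix
Hunk 3: at line 3 remove [ihg,myil] add [iupur,xbnid] -> 11 lines: mghs frrj bloj iupur xbnid tjorj ntodu twv ivdw amaq riix
Hunk 4: at line 9 remove [amaq] add [prvg,fmmax] -> 12 lines: mghs frrj bloj iupur xbnid tjorj ntodu twv ivdw prvg fmmax riix
Hunk 5: at line 4 remove [tjorj,ntodu,twv] add [rzyy,sfc] -> 11 lines: mghs frrj bloj iupur xbnid rzyy sfc ivdw prvg fmmax riix
Hunk 6: at line 1 remove [frrj] add [otywa] -> 11 lines: mghs otywa bloj iupur xbnid rzyy sfc ivdw prvg fmmax riix
Hunk 7: at line 8 remove [prvg,fmmax] add [jcdt,horqg,iinqi] -> 12 lines: mghs otywa bloj iupur xbnid rzyy sfc ivdw jcdt horqg iinqi riix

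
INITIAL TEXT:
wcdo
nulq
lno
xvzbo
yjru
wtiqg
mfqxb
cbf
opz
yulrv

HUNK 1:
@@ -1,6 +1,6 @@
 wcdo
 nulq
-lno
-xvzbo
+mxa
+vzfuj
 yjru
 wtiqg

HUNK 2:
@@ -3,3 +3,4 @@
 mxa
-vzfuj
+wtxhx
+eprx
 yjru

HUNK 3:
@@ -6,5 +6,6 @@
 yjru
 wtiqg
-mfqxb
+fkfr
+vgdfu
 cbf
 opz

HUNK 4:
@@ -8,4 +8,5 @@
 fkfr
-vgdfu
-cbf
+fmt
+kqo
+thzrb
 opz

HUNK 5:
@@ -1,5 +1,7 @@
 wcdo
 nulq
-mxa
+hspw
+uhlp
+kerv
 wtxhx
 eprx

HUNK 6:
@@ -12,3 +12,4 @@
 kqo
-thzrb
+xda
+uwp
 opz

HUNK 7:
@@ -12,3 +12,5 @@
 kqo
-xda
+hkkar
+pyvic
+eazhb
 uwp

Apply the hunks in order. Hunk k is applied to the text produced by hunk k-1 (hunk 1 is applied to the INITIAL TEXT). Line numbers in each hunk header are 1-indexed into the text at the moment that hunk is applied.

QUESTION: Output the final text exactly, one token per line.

Answer: wcdo
nulq
hspw
uhlp
kerv
wtxhx
eprx
yjru
wtiqg
fkfr
fmt
kqo
hkkar
pyvic
eazhb
uwp
opz
yulrv

Derivation:
Hunk 1: at line 1 remove [lno,xvzbo] add [mxa,vzfuj] -> 10 lines: wcdo nulq mxa vzfuj yjru wtiqg mfqxb cbf opz yulrv
Hunk 2: at line 3 remove [vzfuj] add [wtxhx,eprx] -> 11 lines: wcdo nulq mxa wtxhx eprx yjru wtiqg mfqxb cbf opz yulrv
Hunk 3: at line 6 remove [mfqxb] add [fkfr,vgdfu] -> 12 lines: wcdo nulq mxa wtxhx eprx yjru wtiqg fkfr vgdfu cbf opz yulrv
Hunk 4: at line 8 remove [vgdfu,cbf] add [fmt,kqo,thzrb] -> 13 lines: wcdo nulq mxa wtxhx eprx yjru wtiqg fkfr fmt kqo thzrb opz yulrv
Hunk 5: at line 1 remove [mxa] add [hspw,uhlp,kerv] -> 15 lines: wcdo nulq hspw uhlp kerv wtxhx eprx yjru wtiqg fkfr fmt kqo thzrb opz yulrv
Hunk 6: at line 12 remove [thzrb] add [xda,uwp] -> 16 lines: wcdo nulq hspw uhlp kerv wtxhx eprx yjru wtiqg fkfr fmt kqo xda uwp opz yulrv
Hunk 7: at line 12 remove [xda] add [hkkar,pyvic,eazhb] -> 18 lines: wcdo nulq hspw uhlp kerv wtxhx eprx yjru wtiqg fkfr fmt kqo hkkar pyvic eazhb uwp opz yulrv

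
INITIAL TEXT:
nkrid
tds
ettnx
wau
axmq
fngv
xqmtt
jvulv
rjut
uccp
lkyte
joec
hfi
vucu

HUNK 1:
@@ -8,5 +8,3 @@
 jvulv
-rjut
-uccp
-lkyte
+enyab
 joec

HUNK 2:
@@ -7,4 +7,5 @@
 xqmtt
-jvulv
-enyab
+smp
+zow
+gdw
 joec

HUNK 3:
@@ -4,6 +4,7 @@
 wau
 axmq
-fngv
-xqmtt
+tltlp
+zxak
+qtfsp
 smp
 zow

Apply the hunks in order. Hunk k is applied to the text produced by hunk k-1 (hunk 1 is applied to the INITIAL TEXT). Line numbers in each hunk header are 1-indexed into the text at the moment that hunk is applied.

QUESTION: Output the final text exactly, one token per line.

Answer: nkrid
tds
ettnx
wau
axmq
tltlp
zxak
qtfsp
smp
zow
gdw
joec
hfi
vucu

Derivation:
Hunk 1: at line 8 remove [rjut,uccp,lkyte] add [enyab] -> 12 lines: nkrid tds ettnx wau axmq fngv xqmtt jvulv enyab joec hfi vucu
Hunk 2: at line 7 remove [jvulv,enyab] add [smp,zow,gdw] -> 13 lines: nkrid tds ettnx wau axmq fngv xqmtt smp zow gdw joec hfi vucu
Hunk 3: at line 4 remove [fngv,xqmtt] add [tltlp,zxak,qtfsp] -> 14 lines: nkrid tds ettnx wau axmq tltlp zxak qtfsp smp zow gdw joec hfi vucu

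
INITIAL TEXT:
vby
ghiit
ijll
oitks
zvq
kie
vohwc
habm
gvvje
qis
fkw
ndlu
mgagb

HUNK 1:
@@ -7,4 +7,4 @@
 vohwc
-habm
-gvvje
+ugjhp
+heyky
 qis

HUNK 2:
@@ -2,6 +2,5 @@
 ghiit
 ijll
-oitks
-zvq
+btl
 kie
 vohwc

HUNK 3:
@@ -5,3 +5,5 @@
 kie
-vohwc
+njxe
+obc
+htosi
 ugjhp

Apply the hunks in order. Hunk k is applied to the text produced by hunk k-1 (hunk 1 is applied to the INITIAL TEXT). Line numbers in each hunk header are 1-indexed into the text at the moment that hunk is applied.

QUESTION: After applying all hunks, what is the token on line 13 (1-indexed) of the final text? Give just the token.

Answer: ndlu

Derivation:
Hunk 1: at line 7 remove [habm,gvvje] add [ugjhp,heyky] -> 13 lines: vby ghiit ijll oitks zvq kie vohwc ugjhp heyky qis fkw ndlu mgagb
Hunk 2: at line 2 remove [oitks,zvq] add [btl] -> 12 lines: vby ghiit ijll btl kie vohwc ugjhp heyky qis fkw ndlu mgagb
Hunk 3: at line 5 remove [vohwc] add [njxe,obc,htosi] -> 14 lines: vby ghiit ijll btl kie njxe obc htosi ugjhp heyky qis fkw ndlu mgagb
Final line 13: ndlu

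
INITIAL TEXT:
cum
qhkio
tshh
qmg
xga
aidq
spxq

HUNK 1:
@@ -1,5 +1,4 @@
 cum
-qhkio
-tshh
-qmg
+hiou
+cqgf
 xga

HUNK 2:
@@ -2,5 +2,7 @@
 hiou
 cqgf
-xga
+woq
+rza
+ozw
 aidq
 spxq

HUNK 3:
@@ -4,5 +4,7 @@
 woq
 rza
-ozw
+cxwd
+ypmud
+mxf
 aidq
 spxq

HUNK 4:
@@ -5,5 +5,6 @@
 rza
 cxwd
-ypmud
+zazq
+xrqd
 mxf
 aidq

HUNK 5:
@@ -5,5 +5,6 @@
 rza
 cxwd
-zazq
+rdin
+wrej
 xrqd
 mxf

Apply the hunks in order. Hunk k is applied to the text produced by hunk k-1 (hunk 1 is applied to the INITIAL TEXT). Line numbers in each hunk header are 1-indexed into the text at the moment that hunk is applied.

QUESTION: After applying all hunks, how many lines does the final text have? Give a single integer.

Answer: 12

Derivation:
Hunk 1: at line 1 remove [qhkio,tshh,qmg] add [hiou,cqgf] -> 6 lines: cum hiou cqgf xga aidq spxq
Hunk 2: at line 2 remove [xga] add [woq,rza,ozw] -> 8 lines: cum hiou cqgf woq rza ozw aidq spxq
Hunk 3: at line 4 remove [ozw] add [cxwd,ypmud,mxf] -> 10 lines: cum hiou cqgf woq rza cxwd ypmud mxf aidq spxq
Hunk 4: at line 5 remove [ypmud] add [zazq,xrqd] -> 11 lines: cum hiou cqgf woq rza cxwd zazq xrqd mxf aidq spxq
Hunk 5: at line 5 remove [zazq] add [rdin,wrej] -> 12 lines: cum hiou cqgf woq rza cxwd rdin wrej xrqd mxf aidq spxq
Final line count: 12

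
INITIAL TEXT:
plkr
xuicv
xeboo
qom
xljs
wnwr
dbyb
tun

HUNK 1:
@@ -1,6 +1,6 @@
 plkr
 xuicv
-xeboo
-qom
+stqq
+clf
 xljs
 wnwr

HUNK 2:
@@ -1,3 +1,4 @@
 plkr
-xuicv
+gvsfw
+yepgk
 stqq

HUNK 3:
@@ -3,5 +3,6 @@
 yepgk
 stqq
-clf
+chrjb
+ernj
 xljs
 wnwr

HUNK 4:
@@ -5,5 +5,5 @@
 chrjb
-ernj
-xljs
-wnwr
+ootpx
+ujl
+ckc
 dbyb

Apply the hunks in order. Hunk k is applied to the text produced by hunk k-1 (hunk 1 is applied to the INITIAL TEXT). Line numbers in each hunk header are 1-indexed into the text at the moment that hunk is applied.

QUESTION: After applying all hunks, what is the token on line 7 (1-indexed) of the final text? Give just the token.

Answer: ujl

Derivation:
Hunk 1: at line 1 remove [xeboo,qom] add [stqq,clf] -> 8 lines: plkr xuicv stqq clf xljs wnwr dbyb tun
Hunk 2: at line 1 remove [xuicv] add [gvsfw,yepgk] -> 9 lines: plkr gvsfw yepgk stqq clf xljs wnwr dbyb tun
Hunk 3: at line 3 remove [clf] add [chrjb,ernj] -> 10 lines: plkr gvsfw yepgk stqq chrjb ernj xljs wnwr dbyb tun
Hunk 4: at line 5 remove [ernj,xljs,wnwr] add [ootpx,ujl,ckc] -> 10 lines: plkr gvsfw yepgk stqq chrjb ootpx ujl ckc dbyb tun
Final line 7: ujl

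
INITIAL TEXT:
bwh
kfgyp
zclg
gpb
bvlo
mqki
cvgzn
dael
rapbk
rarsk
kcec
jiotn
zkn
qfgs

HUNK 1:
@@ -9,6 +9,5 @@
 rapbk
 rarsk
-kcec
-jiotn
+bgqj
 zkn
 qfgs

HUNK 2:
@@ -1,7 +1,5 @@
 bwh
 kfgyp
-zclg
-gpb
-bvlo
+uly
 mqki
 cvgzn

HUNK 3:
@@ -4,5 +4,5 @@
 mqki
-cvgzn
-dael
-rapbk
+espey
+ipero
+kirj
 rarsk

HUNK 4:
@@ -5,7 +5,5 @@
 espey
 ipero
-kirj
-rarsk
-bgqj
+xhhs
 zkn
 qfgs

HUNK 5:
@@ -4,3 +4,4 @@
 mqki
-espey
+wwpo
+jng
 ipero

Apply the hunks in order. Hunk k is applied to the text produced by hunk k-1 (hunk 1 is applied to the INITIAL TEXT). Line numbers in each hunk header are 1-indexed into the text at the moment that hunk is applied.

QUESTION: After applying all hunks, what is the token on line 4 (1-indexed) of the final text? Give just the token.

Hunk 1: at line 9 remove [kcec,jiotn] add [bgqj] -> 13 lines: bwh kfgyp zclg gpb bvlo mqki cvgzn dael rapbk rarsk bgqj zkn qfgs
Hunk 2: at line 1 remove [zclg,gpb,bvlo] add [uly] -> 11 lines: bwh kfgyp uly mqki cvgzn dael rapbk rarsk bgqj zkn qfgs
Hunk 3: at line 4 remove [cvgzn,dael,rapbk] add [espey,ipero,kirj] -> 11 lines: bwh kfgyp uly mqki espey ipero kirj rarsk bgqj zkn qfgs
Hunk 4: at line 5 remove [kirj,rarsk,bgqj] add [xhhs] -> 9 lines: bwh kfgyp uly mqki espey ipero xhhs zkn qfgs
Hunk 5: at line 4 remove [espey] add [wwpo,jng] -> 10 lines: bwh kfgyp uly mqki wwpo jng ipero xhhs zkn qfgs
Final line 4: mqki

Answer: mqki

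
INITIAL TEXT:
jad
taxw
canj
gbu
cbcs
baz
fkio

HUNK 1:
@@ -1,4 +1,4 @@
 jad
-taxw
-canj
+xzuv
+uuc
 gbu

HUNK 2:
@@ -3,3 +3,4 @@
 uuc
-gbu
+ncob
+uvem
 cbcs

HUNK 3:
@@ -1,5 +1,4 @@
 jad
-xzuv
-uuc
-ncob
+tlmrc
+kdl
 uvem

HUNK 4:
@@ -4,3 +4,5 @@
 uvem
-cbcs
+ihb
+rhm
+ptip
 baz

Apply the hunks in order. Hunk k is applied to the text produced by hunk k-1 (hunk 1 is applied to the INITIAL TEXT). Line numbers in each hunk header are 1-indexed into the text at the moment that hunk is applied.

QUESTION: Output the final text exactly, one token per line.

Answer: jad
tlmrc
kdl
uvem
ihb
rhm
ptip
baz
fkio

Derivation:
Hunk 1: at line 1 remove [taxw,canj] add [xzuv,uuc] -> 7 lines: jad xzuv uuc gbu cbcs baz fkio
Hunk 2: at line 3 remove [gbu] add [ncob,uvem] -> 8 lines: jad xzuv uuc ncob uvem cbcs baz fkio
Hunk 3: at line 1 remove [xzuv,uuc,ncob] add [tlmrc,kdl] -> 7 lines: jad tlmrc kdl uvem cbcs baz fkio
Hunk 4: at line 4 remove [cbcs] add [ihb,rhm,ptip] -> 9 lines: jad tlmrc kdl uvem ihb rhm ptip baz fkio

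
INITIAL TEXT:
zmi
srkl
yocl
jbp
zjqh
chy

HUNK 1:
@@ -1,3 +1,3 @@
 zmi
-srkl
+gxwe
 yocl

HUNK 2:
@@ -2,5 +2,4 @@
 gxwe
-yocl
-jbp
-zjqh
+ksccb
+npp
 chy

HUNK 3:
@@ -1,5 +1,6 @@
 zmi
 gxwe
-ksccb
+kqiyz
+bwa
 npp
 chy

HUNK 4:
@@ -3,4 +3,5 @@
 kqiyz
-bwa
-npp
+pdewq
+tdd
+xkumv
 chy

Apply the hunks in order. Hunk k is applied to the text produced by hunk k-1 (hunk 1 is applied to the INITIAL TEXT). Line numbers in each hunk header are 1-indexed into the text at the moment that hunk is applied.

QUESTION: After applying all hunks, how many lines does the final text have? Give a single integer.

Hunk 1: at line 1 remove [srkl] add [gxwe] -> 6 lines: zmi gxwe yocl jbp zjqh chy
Hunk 2: at line 2 remove [yocl,jbp,zjqh] add [ksccb,npp] -> 5 lines: zmi gxwe ksccb npp chy
Hunk 3: at line 1 remove [ksccb] add [kqiyz,bwa] -> 6 lines: zmi gxwe kqiyz bwa npp chy
Hunk 4: at line 3 remove [bwa,npp] add [pdewq,tdd,xkumv] -> 7 lines: zmi gxwe kqiyz pdewq tdd xkumv chy
Final line count: 7

Answer: 7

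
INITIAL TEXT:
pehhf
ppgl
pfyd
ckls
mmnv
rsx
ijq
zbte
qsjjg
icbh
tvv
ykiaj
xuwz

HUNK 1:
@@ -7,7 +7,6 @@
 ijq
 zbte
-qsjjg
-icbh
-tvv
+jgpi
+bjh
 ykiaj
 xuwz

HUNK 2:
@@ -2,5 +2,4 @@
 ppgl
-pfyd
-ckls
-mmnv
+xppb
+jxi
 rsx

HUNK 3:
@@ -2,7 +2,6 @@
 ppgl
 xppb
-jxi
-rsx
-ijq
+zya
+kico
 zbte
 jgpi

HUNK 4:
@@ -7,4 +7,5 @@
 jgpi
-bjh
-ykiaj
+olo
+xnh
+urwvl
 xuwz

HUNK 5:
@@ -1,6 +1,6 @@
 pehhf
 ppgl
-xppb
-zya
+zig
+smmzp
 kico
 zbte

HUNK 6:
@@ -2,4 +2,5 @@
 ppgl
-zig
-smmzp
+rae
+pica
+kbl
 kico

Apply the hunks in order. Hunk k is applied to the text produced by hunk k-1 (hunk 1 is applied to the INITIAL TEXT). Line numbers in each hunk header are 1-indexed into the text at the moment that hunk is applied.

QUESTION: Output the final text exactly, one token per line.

Answer: pehhf
ppgl
rae
pica
kbl
kico
zbte
jgpi
olo
xnh
urwvl
xuwz

Derivation:
Hunk 1: at line 7 remove [qsjjg,icbh,tvv] add [jgpi,bjh] -> 12 lines: pehhf ppgl pfyd ckls mmnv rsx ijq zbte jgpi bjh ykiaj xuwz
Hunk 2: at line 2 remove [pfyd,ckls,mmnv] add [xppb,jxi] -> 11 lines: pehhf ppgl xppb jxi rsx ijq zbte jgpi bjh ykiaj xuwz
Hunk 3: at line 2 remove [jxi,rsx,ijq] add [zya,kico] -> 10 lines: pehhf ppgl xppb zya kico zbte jgpi bjh ykiaj xuwz
Hunk 4: at line 7 remove [bjh,ykiaj] add [olo,xnh,urwvl] -> 11 lines: pehhf ppgl xppb zya kico zbte jgpi olo xnh urwvl xuwz
Hunk 5: at line 1 remove [xppb,zya] add [zig,smmzp] -> 11 lines: pehhf ppgl zig smmzp kico zbte jgpi olo xnh urwvl xuwz
Hunk 6: at line 2 remove [zig,smmzp] add [rae,pica,kbl] -> 12 lines: pehhf ppgl rae pica kbl kico zbte jgpi olo xnh urwvl xuwz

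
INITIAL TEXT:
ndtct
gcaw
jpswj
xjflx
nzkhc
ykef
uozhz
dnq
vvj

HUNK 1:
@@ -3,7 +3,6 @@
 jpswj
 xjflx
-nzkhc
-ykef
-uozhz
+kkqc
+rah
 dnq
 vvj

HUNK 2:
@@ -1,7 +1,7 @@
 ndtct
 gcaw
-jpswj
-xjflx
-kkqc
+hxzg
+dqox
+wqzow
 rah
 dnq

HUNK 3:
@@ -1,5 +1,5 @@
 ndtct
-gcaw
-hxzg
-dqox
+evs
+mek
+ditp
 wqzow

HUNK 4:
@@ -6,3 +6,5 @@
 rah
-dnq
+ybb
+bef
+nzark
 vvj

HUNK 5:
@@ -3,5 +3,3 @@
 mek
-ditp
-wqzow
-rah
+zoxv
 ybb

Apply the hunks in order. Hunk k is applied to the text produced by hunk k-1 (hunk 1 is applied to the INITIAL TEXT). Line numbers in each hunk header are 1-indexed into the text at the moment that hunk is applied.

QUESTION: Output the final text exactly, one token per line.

Answer: ndtct
evs
mek
zoxv
ybb
bef
nzark
vvj

Derivation:
Hunk 1: at line 3 remove [nzkhc,ykef,uozhz] add [kkqc,rah] -> 8 lines: ndtct gcaw jpswj xjflx kkqc rah dnq vvj
Hunk 2: at line 1 remove [jpswj,xjflx,kkqc] add [hxzg,dqox,wqzow] -> 8 lines: ndtct gcaw hxzg dqox wqzow rah dnq vvj
Hunk 3: at line 1 remove [gcaw,hxzg,dqox] add [evs,mek,ditp] -> 8 lines: ndtct evs mek ditp wqzow rah dnq vvj
Hunk 4: at line 6 remove [dnq] add [ybb,bef,nzark] -> 10 lines: ndtct evs mek ditp wqzow rah ybb bef nzark vvj
Hunk 5: at line 3 remove [ditp,wqzow,rah] add [zoxv] -> 8 lines: ndtct evs mek zoxv ybb bef nzark vvj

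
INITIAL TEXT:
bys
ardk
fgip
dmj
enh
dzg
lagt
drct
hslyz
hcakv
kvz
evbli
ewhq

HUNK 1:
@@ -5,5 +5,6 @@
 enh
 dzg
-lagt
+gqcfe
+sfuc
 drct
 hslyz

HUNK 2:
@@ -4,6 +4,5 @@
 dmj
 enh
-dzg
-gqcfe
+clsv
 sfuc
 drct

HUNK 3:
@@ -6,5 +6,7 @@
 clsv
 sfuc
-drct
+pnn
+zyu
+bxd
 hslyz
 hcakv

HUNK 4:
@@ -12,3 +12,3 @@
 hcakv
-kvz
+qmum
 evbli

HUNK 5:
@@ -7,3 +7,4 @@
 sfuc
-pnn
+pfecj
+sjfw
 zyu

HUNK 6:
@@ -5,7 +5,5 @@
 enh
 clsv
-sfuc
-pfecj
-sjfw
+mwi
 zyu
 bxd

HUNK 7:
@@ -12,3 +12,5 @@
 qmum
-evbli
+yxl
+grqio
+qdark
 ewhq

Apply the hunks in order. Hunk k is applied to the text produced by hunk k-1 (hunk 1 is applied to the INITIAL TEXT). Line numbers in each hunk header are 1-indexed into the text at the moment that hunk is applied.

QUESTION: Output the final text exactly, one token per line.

Hunk 1: at line 5 remove [lagt] add [gqcfe,sfuc] -> 14 lines: bys ardk fgip dmj enh dzg gqcfe sfuc drct hslyz hcakv kvz evbli ewhq
Hunk 2: at line 4 remove [dzg,gqcfe] add [clsv] -> 13 lines: bys ardk fgip dmj enh clsv sfuc drct hslyz hcakv kvz evbli ewhq
Hunk 3: at line 6 remove [drct] add [pnn,zyu,bxd] -> 15 lines: bys ardk fgip dmj enh clsv sfuc pnn zyu bxd hslyz hcakv kvz evbli ewhq
Hunk 4: at line 12 remove [kvz] add [qmum] -> 15 lines: bys ardk fgip dmj enh clsv sfuc pnn zyu bxd hslyz hcakv qmum evbli ewhq
Hunk 5: at line 7 remove [pnn] add [pfecj,sjfw] -> 16 lines: bys ardk fgip dmj enh clsv sfuc pfecj sjfw zyu bxd hslyz hcakv qmum evbli ewhq
Hunk 6: at line 5 remove [sfuc,pfecj,sjfw] add [mwi] -> 14 lines: bys ardk fgip dmj enh clsv mwi zyu bxd hslyz hcakv qmum evbli ewhq
Hunk 7: at line 12 remove [evbli] add [yxl,grqio,qdark] -> 16 lines: bys ardk fgip dmj enh clsv mwi zyu bxd hslyz hcakv qmum yxl grqio qdark ewhq

Answer: bys
ardk
fgip
dmj
enh
clsv
mwi
zyu
bxd
hslyz
hcakv
qmum
yxl
grqio
qdark
ewhq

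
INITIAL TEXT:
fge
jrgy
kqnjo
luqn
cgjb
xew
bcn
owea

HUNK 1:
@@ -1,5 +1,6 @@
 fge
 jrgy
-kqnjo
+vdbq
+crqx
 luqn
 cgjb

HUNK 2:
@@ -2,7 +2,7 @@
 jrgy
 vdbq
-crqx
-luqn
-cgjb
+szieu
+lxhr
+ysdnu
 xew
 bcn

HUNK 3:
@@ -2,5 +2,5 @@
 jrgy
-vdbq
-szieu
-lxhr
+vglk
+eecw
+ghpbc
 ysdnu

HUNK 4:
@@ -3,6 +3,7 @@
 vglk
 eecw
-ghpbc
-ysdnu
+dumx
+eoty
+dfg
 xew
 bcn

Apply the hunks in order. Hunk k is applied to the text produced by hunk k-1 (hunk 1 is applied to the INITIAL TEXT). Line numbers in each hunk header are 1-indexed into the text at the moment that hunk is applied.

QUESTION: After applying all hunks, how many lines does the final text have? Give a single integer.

Hunk 1: at line 1 remove [kqnjo] add [vdbq,crqx] -> 9 lines: fge jrgy vdbq crqx luqn cgjb xew bcn owea
Hunk 2: at line 2 remove [crqx,luqn,cgjb] add [szieu,lxhr,ysdnu] -> 9 lines: fge jrgy vdbq szieu lxhr ysdnu xew bcn owea
Hunk 3: at line 2 remove [vdbq,szieu,lxhr] add [vglk,eecw,ghpbc] -> 9 lines: fge jrgy vglk eecw ghpbc ysdnu xew bcn owea
Hunk 4: at line 3 remove [ghpbc,ysdnu] add [dumx,eoty,dfg] -> 10 lines: fge jrgy vglk eecw dumx eoty dfg xew bcn owea
Final line count: 10

Answer: 10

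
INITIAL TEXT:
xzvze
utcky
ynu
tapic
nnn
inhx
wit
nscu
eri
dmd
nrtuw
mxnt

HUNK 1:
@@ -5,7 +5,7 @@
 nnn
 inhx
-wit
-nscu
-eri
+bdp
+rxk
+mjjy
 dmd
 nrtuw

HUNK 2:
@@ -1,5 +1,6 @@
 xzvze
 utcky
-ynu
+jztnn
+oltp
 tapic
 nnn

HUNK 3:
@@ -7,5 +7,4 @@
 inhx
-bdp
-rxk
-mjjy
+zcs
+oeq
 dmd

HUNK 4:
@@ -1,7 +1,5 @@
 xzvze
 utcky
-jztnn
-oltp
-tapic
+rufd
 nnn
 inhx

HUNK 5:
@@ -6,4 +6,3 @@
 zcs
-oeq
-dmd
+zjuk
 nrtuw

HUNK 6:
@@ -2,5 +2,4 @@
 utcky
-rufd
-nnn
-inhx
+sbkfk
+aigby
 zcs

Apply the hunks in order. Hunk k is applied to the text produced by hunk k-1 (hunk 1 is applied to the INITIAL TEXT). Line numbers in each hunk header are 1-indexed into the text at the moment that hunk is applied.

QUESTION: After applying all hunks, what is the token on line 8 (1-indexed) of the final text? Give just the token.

Hunk 1: at line 5 remove [wit,nscu,eri] add [bdp,rxk,mjjy] -> 12 lines: xzvze utcky ynu tapic nnn inhx bdp rxk mjjy dmd nrtuw mxnt
Hunk 2: at line 1 remove [ynu] add [jztnn,oltp] -> 13 lines: xzvze utcky jztnn oltp tapic nnn inhx bdp rxk mjjy dmd nrtuw mxnt
Hunk 3: at line 7 remove [bdp,rxk,mjjy] add [zcs,oeq] -> 12 lines: xzvze utcky jztnn oltp tapic nnn inhx zcs oeq dmd nrtuw mxnt
Hunk 4: at line 1 remove [jztnn,oltp,tapic] add [rufd] -> 10 lines: xzvze utcky rufd nnn inhx zcs oeq dmd nrtuw mxnt
Hunk 5: at line 6 remove [oeq,dmd] add [zjuk] -> 9 lines: xzvze utcky rufd nnn inhx zcs zjuk nrtuw mxnt
Hunk 6: at line 2 remove [rufd,nnn,inhx] add [sbkfk,aigby] -> 8 lines: xzvze utcky sbkfk aigby zcs zjuk nrtuw mxnt
Final line 8: mxnt

Answer: mxnt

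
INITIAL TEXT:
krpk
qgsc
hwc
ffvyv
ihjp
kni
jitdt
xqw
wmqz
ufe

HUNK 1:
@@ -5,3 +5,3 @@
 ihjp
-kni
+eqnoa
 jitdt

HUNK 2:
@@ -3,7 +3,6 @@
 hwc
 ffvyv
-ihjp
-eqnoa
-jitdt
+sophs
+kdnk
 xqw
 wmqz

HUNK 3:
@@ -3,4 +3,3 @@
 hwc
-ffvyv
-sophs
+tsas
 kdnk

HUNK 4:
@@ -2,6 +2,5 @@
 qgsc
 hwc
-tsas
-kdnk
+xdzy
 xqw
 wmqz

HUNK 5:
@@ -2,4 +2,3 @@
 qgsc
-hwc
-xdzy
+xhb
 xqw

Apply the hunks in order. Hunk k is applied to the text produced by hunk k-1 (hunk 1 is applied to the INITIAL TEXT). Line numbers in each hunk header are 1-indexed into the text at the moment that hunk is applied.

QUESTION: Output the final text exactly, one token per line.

Hunk 1: at line 5 remove [kni] add [eqnoa] -> 10 lines: krpk qgsc hwc ffvyv ihjp eqnoa jitdt xqw wmqz ufe
Hunk 2: at line 3 remove [ihjp,eqnoa,jitdt] add [sophs,kdnk] -> 9 lines: krpk qgsc hwc ffvyv sophs kdnk xqw wmqz ufe
Hunk 3: at line 3 remove [ffvyv,sophs] add [tsas] -> 8 lines: krpk qgsc hwc tsas kdnk xqw wmqz ufe
Hunk 4: at line 2 remove [tsas,kdnk] add [xdzy] -> 7 lines: krpk qgsc hwc xdzy xqw wmqz ufe
Hunk 5: at line 2 remove [hwc,xdzy] add [xhb] -> 6 lines: krpk qgsc xhb xqw wmqz ufe

Answer: krpk
qgsc
xhb
xqw
wmqz
ufe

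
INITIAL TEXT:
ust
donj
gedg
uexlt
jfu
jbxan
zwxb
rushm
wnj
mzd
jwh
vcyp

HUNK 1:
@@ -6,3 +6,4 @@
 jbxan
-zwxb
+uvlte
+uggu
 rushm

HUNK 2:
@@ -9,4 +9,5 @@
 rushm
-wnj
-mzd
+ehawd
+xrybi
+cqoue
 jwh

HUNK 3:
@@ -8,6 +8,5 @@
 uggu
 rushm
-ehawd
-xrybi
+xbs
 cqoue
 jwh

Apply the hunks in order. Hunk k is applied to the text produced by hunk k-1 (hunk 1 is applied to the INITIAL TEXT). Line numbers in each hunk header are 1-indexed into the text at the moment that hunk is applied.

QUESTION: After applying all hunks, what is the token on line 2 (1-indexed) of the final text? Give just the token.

Answer: donj

Derivation:
Hunk 1: at line 6 remove [zwxb] add [uvlte,uggu] -> 13 lines: ust donj gedg uexlt jfu jbxan uvlte uggu rushm wnj mzd jwh vcyp
Hunk 2: at line 9 remove [wnj,mzd] add [ehawd,xrybi,cqoue] -> 14 lines: ust donj gedg uexlt jfu jbxan uvlte uggu rushm ehawd xrybi cqoue jwh vcyp
Hunk 3: at line 8 remove [ehawd,xrybi] add [xbs] -> 13 lines: ust donj gedg uexlt jfu jbxan uvlte uggu rushm xbs cqoue jwh vcyp
Final line 2: donj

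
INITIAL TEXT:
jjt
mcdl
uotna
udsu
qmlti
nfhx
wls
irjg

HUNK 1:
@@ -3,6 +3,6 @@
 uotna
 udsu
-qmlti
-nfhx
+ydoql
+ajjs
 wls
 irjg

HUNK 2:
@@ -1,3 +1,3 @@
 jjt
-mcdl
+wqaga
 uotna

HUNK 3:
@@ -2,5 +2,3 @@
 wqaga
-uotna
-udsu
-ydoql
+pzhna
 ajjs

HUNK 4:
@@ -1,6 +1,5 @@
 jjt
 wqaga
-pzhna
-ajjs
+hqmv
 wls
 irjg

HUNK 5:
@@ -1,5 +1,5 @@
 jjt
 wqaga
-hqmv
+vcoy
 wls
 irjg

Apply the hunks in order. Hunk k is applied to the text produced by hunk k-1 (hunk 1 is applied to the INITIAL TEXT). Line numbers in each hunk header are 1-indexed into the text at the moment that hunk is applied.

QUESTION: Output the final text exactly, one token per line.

Answer: jjt
wqaga
vcoy
wls
irjg

Derivation:
Hunk 1: at line 3 remove [qmlti,nfhx] add [ydoql,ajjs] -> 8 lines: jjt mcdl uotna udsu ydoql ajjs wls irjg
Hunk 2: at line 1 remove [mcdl] add [wqaga] -> 8 lines: jjt wqaga uotna udsu ydoql ajjs wls irjg
Hunk 3: at line 2 remove [uotna,udsu,ydoql] add [pzhna] -> 6 lines: jjt wqaga pzhna ajjs wls irjg
Hunk 4: at line 1 remove [pzhna,ajjs] add [hqmv] -> 5 lines: jjt wqaga hqmv wls irjg
Hunk 5: at line 1 remove [hqmv] add [vcoy] -> 5 lines: jjt wqaga vcoy wls irjg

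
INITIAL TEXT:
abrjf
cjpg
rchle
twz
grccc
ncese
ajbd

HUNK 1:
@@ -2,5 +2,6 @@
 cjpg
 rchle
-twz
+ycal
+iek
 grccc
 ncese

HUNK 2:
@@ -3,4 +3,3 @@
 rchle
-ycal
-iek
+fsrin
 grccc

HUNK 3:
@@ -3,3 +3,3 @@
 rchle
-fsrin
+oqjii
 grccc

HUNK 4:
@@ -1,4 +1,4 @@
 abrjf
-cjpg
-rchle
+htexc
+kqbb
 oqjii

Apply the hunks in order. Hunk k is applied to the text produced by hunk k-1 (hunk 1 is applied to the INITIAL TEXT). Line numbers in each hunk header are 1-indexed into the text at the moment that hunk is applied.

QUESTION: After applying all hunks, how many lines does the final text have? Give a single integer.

Hunk 1: at line 2 remove [twz] add [ycal,iek] -> 8 lines: abrjf cjpg rchle ycal iek grccc ncese ajbd
Hunk 2: at line 3 remove [ycal,iek] add [fsrin] -> 7 lines: abrjf cjpg rchle fsrin grccc ncese ajbd
Hunk 3: at line 3 remove [fsrin] add [oqjii] -> 7 lines: abrjf cjpg rchle oqjii grccc ncese ajbd
Hunk 4: at line 1 remove [cjpg,rchle] add [htexc,kqbb] -> 7 lines: abrjf htexc kqbb oqjii grccc ncese ajbd
Final line count: 7

Answer: 7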